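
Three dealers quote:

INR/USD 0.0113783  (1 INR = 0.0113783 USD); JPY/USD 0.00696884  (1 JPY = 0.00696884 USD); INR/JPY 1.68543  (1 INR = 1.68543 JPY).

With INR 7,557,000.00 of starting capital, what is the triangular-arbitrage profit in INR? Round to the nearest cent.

Profit: INR 243,873.86

Profitable loop is INR → JPY → USD → INR:
INR 7,557,000.00 × 1.68543 = JPY 12,736,795
JPY 12,736,795 × 0.00696884 = USD 88,760.68
USD 88,760.68 ÷ 0.0113783 = INR 7,800,873.86
Profit = INR 7,800,873.86 − INR 7,557,000.00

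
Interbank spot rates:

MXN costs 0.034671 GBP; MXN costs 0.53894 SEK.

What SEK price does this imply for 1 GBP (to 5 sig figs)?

GBP/SEK = 15.544

1 GBP ÷ 0.034671 = 28.8425 MXN
28.8425 MXN × 0.53894 = 15.5444 SEK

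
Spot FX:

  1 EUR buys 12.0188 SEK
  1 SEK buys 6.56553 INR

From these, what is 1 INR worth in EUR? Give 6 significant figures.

INR/EUR = 0.0126727

1 INR ÷ 6.56553 = 0.152311 SEK
0.152311 SEK ÷ 12.0188 = 0.0126727 EUR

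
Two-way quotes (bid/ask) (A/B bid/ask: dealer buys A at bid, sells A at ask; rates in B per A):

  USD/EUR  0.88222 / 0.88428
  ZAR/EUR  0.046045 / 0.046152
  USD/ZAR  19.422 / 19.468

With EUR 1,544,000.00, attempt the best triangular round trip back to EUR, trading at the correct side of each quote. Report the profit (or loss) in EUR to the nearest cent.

Net profit: EUR 17,470.99

Best loop EUR → USD → ZAR → EUR:
EUR 1,544,000.00 ÷ 0.88428 (buy USD at ask) = USD 1,746,053.29
USD 1,746,053.29 × 19.422 (sell USD at bid) = ZAR 33,911,846.93
ZAR 33,911,846.93 × 0.046045 (sell ZAR at bid) = EUR 1,561,470.99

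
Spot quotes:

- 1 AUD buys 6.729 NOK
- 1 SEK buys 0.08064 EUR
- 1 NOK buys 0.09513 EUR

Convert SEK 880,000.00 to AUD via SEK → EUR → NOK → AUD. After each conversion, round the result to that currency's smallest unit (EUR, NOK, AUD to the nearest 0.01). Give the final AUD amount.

SEK 880,000.00 × 0.08064 = EUR 70,963.20
EUR 70,963.20 ÷ 0.09513 = NOK 745,960.26
NOK 745,960.26 ÷ 6.729 = AUD 110,857.52

AUD 110,857.52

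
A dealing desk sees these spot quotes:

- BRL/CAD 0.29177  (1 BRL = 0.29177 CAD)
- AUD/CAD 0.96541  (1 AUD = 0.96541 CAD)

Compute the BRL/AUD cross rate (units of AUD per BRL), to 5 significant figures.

BRL/AUD = 0.30222

1 BRL × 0.29177 = 0.29177 CAD
0.29177 CAD ÷ 0.96541 = 0.302224 AUD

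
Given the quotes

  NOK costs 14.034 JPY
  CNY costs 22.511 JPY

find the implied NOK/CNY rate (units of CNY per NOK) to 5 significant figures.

NOK/CNY = 0.62343

1 NOK × 14.034 = 14.034 JPY
14.034 JPY ÷ 22.511 = 0.623429 CNY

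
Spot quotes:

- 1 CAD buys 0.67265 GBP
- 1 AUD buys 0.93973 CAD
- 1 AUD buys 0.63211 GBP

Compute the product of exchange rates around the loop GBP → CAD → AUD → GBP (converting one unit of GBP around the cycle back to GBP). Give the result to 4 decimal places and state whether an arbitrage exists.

Around GBP → CAD → AUD → GBP: 1 ÷ 0.67265 ÷ 0.93973 × 0.63211 = 1.000001
Product ≈ 1 (deviation 0.000%, within rounding noise).

1.0000 (no arbitrage)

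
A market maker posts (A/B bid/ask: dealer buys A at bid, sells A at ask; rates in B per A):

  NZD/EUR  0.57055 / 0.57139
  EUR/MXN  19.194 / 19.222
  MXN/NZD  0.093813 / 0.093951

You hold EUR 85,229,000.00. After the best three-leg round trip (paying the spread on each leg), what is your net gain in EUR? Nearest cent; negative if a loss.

Net profit: EUR 2,331,779.12

Best loop EUR → MXN → NZD → EUR:
EUR 85,229,000.00 × 19.194 (sell EUR at bid) = MXN 1,635,885,426.00
MXN 1,635,885,426.00 × 0.093813 (sell MXN at bid) = NZD 153,467,319.47
NZD 153,467,319.47 × 0.57055 (sell NZD at bid) = EUR 87,560,779.12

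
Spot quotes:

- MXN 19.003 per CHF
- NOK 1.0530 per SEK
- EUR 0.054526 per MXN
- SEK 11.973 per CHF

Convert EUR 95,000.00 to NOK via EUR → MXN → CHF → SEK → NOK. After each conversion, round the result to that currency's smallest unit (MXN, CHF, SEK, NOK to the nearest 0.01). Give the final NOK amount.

NOK 1,155,923.71

EUR 95,000.00 ÷ 0.054526 = MXN 1,742,288.08
MXN 1,742,288.08 ÷ 19.003 = CHF 91,684.90
CHF 91,684.90 × 11.973 = SEK 1,097,743.31
SEK 1,097,743.31 × 1.0530 = NOK 1,155,923.71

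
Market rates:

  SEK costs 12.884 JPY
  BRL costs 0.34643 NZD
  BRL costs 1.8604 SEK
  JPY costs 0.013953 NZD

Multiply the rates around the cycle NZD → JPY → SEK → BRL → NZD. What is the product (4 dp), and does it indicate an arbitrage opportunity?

Around NZD → JPY → SEK → BRL → NZD: 1 ÷ 0.013953 ÷ 12.884 ÷ 1.8604 × 0.34643 = 1.035836
Product > 1; profitable direction is NZD → JPY → SEK → BRL → NZD.

1.0358 (arbitrage exists)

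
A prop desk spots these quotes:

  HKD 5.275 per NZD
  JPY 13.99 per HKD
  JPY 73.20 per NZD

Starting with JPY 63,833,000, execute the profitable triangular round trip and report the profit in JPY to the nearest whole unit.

Profitable loop is JPY → NZD → HKD → JPY:
JPY 63,833,000 ÷ 73.20 = NZD 872,035.52
NZD 872,035.52 × 5.275 = HKD 4,599,987.36
HKD 4,599,987.36 × 13.99 = JPY 64,353,823
Profit = JPY 64,353,823 − JPY 63,833,000

Profit: JPY 520,823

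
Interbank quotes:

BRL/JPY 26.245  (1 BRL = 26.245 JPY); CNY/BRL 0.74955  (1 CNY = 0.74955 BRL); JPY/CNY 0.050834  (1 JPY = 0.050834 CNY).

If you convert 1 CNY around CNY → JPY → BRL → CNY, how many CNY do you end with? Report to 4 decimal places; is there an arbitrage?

Around CNY → JPY → BRL → CNY: 1 ÷ 0.050834 ÷ 26.245 ÷ 0.74955 = 0.999997
Product ≈ 1 (deviation 0.000%, within rounding noise).

1.0000 (no arbitrage)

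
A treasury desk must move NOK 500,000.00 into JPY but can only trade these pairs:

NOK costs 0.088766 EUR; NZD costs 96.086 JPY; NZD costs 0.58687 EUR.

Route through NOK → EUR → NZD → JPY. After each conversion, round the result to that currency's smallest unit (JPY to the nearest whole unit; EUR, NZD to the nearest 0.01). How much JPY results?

JPY 7,266,660

NOK 500,000.00 × 0.088766 = EUR 44,383.00
EUR 44,383.00 ÷ 0.58687 = NZD 75,626.63
NZD 75,626.63 × 96.086 = JPY 7,266,660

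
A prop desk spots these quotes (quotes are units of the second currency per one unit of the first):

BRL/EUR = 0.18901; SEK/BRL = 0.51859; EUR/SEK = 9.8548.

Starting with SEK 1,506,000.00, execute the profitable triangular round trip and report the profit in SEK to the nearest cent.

Profitable loop is SEK → EUR → BRL → SEK:
SEK 1,506,000.00 ÷ 9.8548 = EUR 152,818.93
EUR 152,818.93 ÷ 0.18901 = BRL 808,522.99
BRL 808,522.99 ÷ 0.51859 = SEK 1,559,079.41
Profit = SEK 1,559,079.41 − SEK 1,506,000.00

Profit: SEK 53,079.41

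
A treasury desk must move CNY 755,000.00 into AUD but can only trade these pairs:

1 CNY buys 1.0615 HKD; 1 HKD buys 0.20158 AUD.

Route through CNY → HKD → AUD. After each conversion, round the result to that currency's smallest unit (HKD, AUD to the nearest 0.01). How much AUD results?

CNY 755,000.00 × 1.0615 = HKD 801,432.50
HKD 801,432.50 × 0.20158 = AUD 161,552.76

AUD 161,552.76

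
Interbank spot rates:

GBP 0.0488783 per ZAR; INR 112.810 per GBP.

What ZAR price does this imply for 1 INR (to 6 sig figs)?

1 INR ÷ 112.810 = 0.00886446 GBP
0.00886446 GBP ÷ 0.0488783 = 0.181358 ZAR

INR/ZAR = 0.181358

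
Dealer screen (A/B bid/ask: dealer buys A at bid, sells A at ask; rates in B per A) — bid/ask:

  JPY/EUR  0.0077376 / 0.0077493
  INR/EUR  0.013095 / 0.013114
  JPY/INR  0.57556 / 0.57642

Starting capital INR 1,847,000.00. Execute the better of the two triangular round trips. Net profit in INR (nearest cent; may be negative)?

Net profit: INR 43,596.94

Best loop INR → JPY → EUR → INR:
INR 1,847,000.00 ÷ 0.57642 (buy JPY at ask) = JPY 3,204,261
JPY 3,204,261 × 0.0077376 (sell JPY at bid) = EUR 24,793.29
EUR 24,793.29 ÷ 0.013114 (buy INR at ask) = INR 1,890,596.94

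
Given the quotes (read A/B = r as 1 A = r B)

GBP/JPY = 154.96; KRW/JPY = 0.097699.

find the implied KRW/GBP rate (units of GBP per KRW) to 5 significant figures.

1 KRW × 0.097699 = 0.097699 JPY
0.097699 JPY ÷ 154.96 = 0.000630479 GBP

KRW/GBP = 0.00063048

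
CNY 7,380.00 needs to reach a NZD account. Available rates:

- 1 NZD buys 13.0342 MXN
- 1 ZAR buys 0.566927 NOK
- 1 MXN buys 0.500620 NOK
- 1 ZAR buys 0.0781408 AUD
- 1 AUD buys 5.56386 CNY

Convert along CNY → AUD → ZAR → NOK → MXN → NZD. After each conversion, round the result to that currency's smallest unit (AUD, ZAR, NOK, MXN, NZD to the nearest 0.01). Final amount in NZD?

NZD 1,474.82

CNY 7,380.00 ÷ 5.56386 = AUD 1,326.42
AUD 1,326.42 ÷ 0.0781408 = ZAR 16,974.74
ZAR 16,974.74 × 0.566927 = NOK 9,623.44
NOK 9,623.44 ÷ 0.500620 = MXN 19,223.04
MXN 19,223.04 ÷ 13.0342 = NZD 1,474.82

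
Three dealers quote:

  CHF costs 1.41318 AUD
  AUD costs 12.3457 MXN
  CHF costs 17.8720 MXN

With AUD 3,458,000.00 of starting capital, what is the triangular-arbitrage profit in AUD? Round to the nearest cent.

Profitable loop is AUD → CHF → MXN → AUD:
AUD 3,458,000.00 ÷ 1.41318 = CHF 2,446,963.59
CHF 2,446,963.59 × 17.8720 = MXN 43,732,133.20
MXN 43,732,133.20 ÷ 12.3457 = AUD 3,542,296.77
Profit = AUD 3,542,296.77 − AUD 3,458,000.00

Profit: AUD 84,296.77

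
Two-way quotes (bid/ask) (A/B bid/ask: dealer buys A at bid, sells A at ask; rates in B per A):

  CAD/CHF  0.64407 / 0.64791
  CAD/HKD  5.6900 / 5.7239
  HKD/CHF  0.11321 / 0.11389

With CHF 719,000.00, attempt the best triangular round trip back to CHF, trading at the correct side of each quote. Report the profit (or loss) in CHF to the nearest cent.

Best loop CHF → CAD → HKD → CHF:
CHF 719,000.00 ÷ 0.64791 (buy CAD at ask) = CAD 1,109,722.03
CAD 1,109,722.03 × 5.6900 (sell CAD at bid) = HKD 6,314,318.35
HKD 6,314,318.35 × 0.11321 (sell HKD at bid) = CHF 714,843.98

Net result: CHF -4,156.02 (no profitable arbitrage after spreads)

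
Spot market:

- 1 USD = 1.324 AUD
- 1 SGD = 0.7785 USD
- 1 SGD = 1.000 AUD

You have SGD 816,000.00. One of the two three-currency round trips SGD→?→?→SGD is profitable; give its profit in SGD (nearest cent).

Profit: SGD 25,078.94

Profitable loop is SGD → USD → AUD → SGD:
SGD 816,000.00 × 0.7785 = USD 635,256.00
USD 635,256.00 × 1.324 = AUD 841,078.94
AUD 841,078.94 ÷ 1.000 = SGD 841,078.94
Profit = SGD 841,078.94 − SGD 816,000.00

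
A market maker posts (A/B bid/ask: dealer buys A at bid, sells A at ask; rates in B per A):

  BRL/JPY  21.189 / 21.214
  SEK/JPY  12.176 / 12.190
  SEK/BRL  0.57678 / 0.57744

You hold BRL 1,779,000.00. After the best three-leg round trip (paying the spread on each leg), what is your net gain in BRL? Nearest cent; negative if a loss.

Net profit: BRL 4,581.24

Best loop BRL → JPY → SEK → BRL:
BRL 1,779,000.00 × 21.189 (sell BRL at bid) = JPY 37,695,231
JPY 37,695,231 ÷ 12.190 (buy SEK at ask) = SEK 3,092,307.71
SEK 3,092,307.71 × 0.57678 (sell SEK at bid) = BRL 1,783,581.24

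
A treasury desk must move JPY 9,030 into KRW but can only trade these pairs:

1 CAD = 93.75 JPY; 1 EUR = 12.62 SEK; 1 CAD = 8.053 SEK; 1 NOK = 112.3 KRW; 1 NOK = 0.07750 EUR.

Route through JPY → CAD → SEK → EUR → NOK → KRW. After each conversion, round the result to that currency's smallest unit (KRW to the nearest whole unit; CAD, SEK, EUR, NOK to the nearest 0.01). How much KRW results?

KRW 89,057

JPY 9,030 ÷ 93.75 = CAD 96.32
CAD 96.32 × 8.053 = SEK 775.66
SEK 775.66 ÷ 12.62 = EUR 61.46
EUR 61.46 ÷ 0.07750 = NOK 793.03
NOK 793.03 × 112.3 = KRW 89,057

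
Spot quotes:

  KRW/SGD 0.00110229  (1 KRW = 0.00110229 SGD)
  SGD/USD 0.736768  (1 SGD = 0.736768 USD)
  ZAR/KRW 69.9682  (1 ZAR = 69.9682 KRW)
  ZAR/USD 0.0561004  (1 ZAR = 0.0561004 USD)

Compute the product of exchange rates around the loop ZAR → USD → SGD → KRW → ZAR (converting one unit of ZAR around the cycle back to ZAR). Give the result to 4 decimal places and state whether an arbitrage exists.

Around ZAR → USD → SGD → KRW → ZAR: 1 × 0.0561004 ÷ 0.736768 ÷ 0.00110229 ÷ 69.9682 = 0.987276
Product < 1; profitable direction is ZAR → KRW → SGD → USD → ZAR.

0.9873 (arbitrage exists)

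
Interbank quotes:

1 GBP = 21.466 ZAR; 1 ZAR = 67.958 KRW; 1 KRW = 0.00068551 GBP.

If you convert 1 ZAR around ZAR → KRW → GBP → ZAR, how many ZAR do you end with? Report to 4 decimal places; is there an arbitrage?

Around ZAR → KRW → GBP → ZAR: 1 × 67.958 × 0.00068551 × 21.466 = 1.000013
Product ≈ 1 (deviation 0.001%, within rounding noise).

1.0000 (no arbitrage)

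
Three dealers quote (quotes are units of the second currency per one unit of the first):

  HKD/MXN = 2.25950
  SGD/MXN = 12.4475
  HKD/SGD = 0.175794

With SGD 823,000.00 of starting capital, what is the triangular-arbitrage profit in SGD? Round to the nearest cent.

Profitable loop is SGD → HKD → MXN → SGD:
SGD 823,000.00 ÷ 0.175794 = HKD 4,681,615.98
HKD 4,681,615.98 × 2.25950 = MXN 10,578,111.31
MXN 10,578,111.31 ÷ 12.4475 = SGD 849,818.14
Profit = SGD 849,818.14 − SGD 823,000.00

Profit: SGD 26,818.14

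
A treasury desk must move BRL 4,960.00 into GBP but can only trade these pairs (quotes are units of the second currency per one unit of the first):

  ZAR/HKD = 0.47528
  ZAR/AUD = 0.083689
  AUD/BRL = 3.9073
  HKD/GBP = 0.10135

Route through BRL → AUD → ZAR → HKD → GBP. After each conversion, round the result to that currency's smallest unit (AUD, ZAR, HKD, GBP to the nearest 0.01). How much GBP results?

BRL 4,960.00 ÷ 3.9073 = AUD 1,269.42
AUD 1,269.42 ÷ 0.083689 = ZAR 15,168.30
ZAR 15,168.30 × 0.47528 = HKD 7,209.19
HKD 7,209.19 × 0.10135 = GBP 730.65

GBP 730.65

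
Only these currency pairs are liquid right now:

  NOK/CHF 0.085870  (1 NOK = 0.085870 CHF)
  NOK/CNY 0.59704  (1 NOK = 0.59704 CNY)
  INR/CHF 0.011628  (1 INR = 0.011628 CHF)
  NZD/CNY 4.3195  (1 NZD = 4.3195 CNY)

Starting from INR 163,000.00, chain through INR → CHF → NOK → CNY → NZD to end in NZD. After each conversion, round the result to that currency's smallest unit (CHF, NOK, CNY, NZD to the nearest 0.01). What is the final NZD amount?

NZD 3,050.85

INR 163,000.00 × 0.011628 = CHF 1,895.36
CHF 1,895.36 ÷ 0.085870 = NOK 22,072.44
NOK 22,072.44 × 0.59704 = CNY 13,178.13
CNY 13,178.13 ÷ 4.3195 = NZD 3,050.85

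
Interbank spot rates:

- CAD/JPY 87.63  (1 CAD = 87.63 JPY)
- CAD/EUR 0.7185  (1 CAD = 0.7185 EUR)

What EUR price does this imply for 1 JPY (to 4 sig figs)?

1 JPY ÷ 87.63 = 0.0114116 CAD
0.0114116 CAD × 0.7185 = 0.00819925 EUR

JPY/EUR = 0.008199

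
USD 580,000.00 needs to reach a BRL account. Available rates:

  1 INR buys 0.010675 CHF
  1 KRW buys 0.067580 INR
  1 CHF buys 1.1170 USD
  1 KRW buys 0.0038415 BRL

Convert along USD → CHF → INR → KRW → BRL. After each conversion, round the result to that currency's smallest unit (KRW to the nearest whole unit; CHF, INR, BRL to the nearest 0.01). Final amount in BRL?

BRL 2,764,964.70

USD 580,000.00 ÷ 1.1170 = CHF 519,247.99
CHF 519,247.99 ÷ 0.010675 = INR 48,641,497.89
INR 48,641,497.89 ÷ 0.067580 = KRW 719,761,733
KRW 719,761,733 × 0.0038415 = BRL 2,764,964.70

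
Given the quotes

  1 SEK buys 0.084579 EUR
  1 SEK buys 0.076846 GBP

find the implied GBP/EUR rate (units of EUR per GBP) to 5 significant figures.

GBP/EUR = 1.1006

1 GBP ÷ 0.076846 = 13.013 SEK
13.013 SEK × 0.084579 = 1.10063 EUR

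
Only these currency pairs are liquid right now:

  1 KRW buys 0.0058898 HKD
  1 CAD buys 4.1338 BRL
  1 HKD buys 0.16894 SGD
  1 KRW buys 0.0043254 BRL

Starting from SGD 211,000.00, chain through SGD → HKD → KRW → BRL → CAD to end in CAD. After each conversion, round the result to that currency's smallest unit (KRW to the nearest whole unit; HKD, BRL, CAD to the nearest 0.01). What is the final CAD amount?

CAD 221,884.13

SGD 211,000.00 ÷ 0.16894 = HKD 1,248,964.13
HKD 1,248,964.13 ÷ 0.0058898 = KRW 212,055,440
KRW 212,055,440 × 0.0043254 = BRL 917,224.60
BRL 917,224.60 ÷ 4.1338 = CAD 221,884.13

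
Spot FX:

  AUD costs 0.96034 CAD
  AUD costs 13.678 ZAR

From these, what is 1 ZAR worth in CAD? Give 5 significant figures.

1 ZAR ÷ 13.678 = 0.0731101 AUD
0.0731101 AUD × 0.96034 = 0.0702106 CAD

ZAR/CAD = 0.070211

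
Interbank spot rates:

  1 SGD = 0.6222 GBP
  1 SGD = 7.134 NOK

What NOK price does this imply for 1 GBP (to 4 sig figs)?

GBP/NOK = 11.47

1 GBP ÷ 0.6222 = 1.6072 SGD
1.6072 SGD × 7.134 = 11.4658 NOK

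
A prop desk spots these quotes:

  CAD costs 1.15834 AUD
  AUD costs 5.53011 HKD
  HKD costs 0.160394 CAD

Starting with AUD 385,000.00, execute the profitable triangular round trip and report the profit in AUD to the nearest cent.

Profitable loop is AUD → HKD → CAD → AUD:
AUD 385,000.00 × 5.53011 = HKD 2,129,092.35
HKD 2,129,092.35 × 0.160394 = CAD 341,493.64
CAD 341,493.64 × 1.15834 = AUD 395,565.74
Profit = AUD 395,565.74 − AUD 385,000.00

Profit: AUD 10,565.74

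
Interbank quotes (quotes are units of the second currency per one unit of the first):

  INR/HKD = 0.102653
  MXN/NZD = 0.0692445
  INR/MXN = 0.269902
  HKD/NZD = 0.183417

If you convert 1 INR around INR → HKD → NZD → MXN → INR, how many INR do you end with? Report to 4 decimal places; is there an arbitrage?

1.0074 (arbitrage exists)

Around INR → HKD → NZD → MXN → INR: 1 × 0.102653 × 0.183417 ÷ 0.0692445 ÷ 0.269902 = 1.007442
Product > 1; profitable direction is INR → HKD → NZD → MXN → INR.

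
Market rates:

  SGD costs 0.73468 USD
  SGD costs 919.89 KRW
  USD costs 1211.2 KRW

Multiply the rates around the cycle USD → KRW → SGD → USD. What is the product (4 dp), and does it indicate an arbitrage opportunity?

0.9673 (arbitrage exists)

Around USD → KRW → SGD → USD: 1 × 1211.2 ÷ 919.89 × 0.73468 = 0.967338
Product < 1; profitable direction is USD → SGD → KRW → USD.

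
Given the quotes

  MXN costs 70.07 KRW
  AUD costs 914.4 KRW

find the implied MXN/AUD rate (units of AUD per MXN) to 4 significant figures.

MXN/AUD = 0.07663

1 MXN × 70.07 = 70.07 KRW
70.07 KRW ÷ 914.4 = 0.0766295 AUD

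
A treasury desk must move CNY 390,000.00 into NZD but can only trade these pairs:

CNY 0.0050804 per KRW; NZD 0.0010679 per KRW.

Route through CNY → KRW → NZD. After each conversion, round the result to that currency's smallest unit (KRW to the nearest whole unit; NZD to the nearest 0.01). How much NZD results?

NZD 81,977.99

CNY 390,000.00 ÷ 0.0050804 = KRW 76,765,609
KRW 76,765,609 × 0.0010679 = NZD 81,977.99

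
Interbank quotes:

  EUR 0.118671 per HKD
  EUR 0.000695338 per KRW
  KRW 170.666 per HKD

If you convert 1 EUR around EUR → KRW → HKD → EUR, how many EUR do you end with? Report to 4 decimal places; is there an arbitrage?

1.0000 (no arbitrage)

Around EUR → KRW → HKD → EUR: 1 ÷ 0.000695338 ÷ 170.666 × 0.118671 = 1.000004
Product ≈ 1 (deviation 0.000%, within rounding noise).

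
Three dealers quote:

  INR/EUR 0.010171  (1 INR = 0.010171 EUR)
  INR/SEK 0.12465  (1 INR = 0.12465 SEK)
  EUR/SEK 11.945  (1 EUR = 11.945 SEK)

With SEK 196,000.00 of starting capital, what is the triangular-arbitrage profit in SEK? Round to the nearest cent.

Profit: SEK 5,093.74

Profitable loop is SEK → EUR → INR → SEK:
SEK 196,000.00 ÷ 11.945 = EUR 16,408.54
EUR 16,408.54 ÷ 0.010171 = INR 1,613,267.05
INR 1,613,267.05 × 0.12465 = SEK 201,093.74
Profit = SEK 201,093.74 − SEK 196,000.00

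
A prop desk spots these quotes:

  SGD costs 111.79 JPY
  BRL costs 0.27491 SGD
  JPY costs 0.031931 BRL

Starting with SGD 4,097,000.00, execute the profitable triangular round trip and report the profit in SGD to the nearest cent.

Profit: SGD 78,033.36

Profitable loop is SGD → BRL → JPY → SGD:
SGD 4,097,000.00 ÷ 0.27491 = BRL 14,903,059.18
BRL 14,903,059.18 ÷ 0.031931 = JPY 466,726,980
JPY 466,726,980 ÷ 111.79 = SGD 4,175,033.36
Profit = SGD 4,175,033.36 − SGD 4,097,000.00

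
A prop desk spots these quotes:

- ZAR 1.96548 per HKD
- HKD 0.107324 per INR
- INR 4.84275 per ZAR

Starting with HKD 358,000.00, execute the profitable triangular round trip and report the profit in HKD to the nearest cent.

Profit: HKD 7,713.13

Profitable loop is HKD → ZAR → INR → HKD:
HKD 358,000.00 × 1.96548 = ZAR 703,641.84
ZAR 703,641.84 × 4.84275 = INR 3,407,561.52
INR 3,407,561.52 × 0.107324 = HKD 365,713.13
Profit = HKD 365,713.13 − HKD 358,000.00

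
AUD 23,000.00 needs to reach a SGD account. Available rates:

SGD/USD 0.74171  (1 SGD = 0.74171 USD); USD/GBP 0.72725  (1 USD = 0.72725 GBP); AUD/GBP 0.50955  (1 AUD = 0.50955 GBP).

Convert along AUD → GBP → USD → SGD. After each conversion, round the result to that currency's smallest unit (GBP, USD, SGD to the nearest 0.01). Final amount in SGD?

SGD 21,726.85

AUD 23,000.00 × 0.50955 = GBP 11,719.65
GBP 11,719.65 ÷ 0.72725 = USD 16,115.02
USD 16,115.02 ÷ 0.74171 = SGD 21,726.85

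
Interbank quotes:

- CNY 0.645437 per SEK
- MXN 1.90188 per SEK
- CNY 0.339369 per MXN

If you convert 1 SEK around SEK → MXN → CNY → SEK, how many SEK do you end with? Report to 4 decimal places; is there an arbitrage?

Around SEK → MXN → CNY → SEK: 1 × 1.90188 × 0.339369 ÷ 0.645437 = 1.000003
Product ≈ 1 (deviation 0.000%, within rounding noise).

1.0000 (no arbitrage)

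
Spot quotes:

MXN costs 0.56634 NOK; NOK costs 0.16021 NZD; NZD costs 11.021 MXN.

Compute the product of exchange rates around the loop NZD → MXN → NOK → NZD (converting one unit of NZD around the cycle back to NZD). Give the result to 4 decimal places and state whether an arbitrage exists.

Around NZD → MXN → NOK → NZD: 1 × 11.021 × 0.56634 × 0.16021 = 0.999972
Product ≈ 1 (deviation 0.003%, within rounding noise).

1.0000 (no arbitrage)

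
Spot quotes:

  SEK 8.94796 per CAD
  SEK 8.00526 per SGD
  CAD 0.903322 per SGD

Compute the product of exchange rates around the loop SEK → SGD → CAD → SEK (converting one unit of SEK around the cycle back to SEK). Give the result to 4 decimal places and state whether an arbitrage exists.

Around SEK → SGD → CAD → SEK: 1 ÷ 8.00526 × 0.903322 × 8.94796 = 1.009697
Product > 1; profitable direction is SEK → SGD → CAD → SEK.

1.0097 (arbitrage exists)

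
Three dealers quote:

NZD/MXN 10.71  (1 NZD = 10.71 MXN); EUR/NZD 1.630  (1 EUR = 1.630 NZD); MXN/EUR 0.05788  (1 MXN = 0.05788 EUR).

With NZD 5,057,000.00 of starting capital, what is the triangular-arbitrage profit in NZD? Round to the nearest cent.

Profitable loop is NZD → MXN → EUR → NZD:
NZD 5,057,000.00 × 10.71 = MXN 54,160,470.00
MXN 54,160,470.00 × 0.05788 = EUR 3,134,808.00
EUR 3,134,808.00 × 1.630 = NZD 5,109,737.05
Profit = NZD 5,109,737.05 − NZD 5,057,000.00

Profit: NZD 52,737.05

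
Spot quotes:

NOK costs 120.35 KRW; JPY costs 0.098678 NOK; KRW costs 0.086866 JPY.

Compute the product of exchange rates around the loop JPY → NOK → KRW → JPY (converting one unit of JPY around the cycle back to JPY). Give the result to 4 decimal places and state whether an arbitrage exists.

1.0316 (arbitrage exists)

Around JPY → NOK → KRW → JPY: 1 × 0.098678 × 120.35 × 0.086866 = 1.031612
Product > 1; profitable direction is JPY → NOK → KRW → JPY.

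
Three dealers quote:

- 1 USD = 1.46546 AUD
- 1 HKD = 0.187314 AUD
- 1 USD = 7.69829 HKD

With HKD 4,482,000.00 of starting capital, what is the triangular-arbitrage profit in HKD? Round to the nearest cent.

Profit: HKD 72,925.89

Profitable loop is HKD → USD → AUD → HKD:
HKD 4,482,000.00 ÷ 7.69829 = USD 582,207.22
USD 582,207.22 × 1.46546 = AUD 853,201.39
AUD 853,201.39 ÷ 0.187314 = HKD 4,554,925.89
Profit = HKD 4,554,925.89 − HKD 4,482,000.00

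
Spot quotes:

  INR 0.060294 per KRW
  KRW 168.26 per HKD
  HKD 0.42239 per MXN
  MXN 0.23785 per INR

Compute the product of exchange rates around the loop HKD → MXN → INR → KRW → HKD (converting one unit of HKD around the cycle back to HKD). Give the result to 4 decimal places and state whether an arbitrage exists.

Around HKD → MXN → INR → KRW → HKD: 1 ÷ 0.42239 ÷ 0.23785 ÷ 0.060294 ÷ 168.26 = 0.981134
Product < 1; profitable direction is HKD → KRW → INR → MXN → HKD.

0.9811 (arbitrage exists)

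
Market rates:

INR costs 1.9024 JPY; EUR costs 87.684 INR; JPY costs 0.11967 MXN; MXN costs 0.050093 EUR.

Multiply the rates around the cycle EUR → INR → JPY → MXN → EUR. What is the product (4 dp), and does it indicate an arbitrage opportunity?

1.0000 (no arbitrage)

Around EUR → INR → JPY → MXN → EUR: 1 × 87.684 × 1.9024 × 0.11967 × 0.050093 = 0.999964
Product ≈ 1 (deviation 0.004%, within rounding noise).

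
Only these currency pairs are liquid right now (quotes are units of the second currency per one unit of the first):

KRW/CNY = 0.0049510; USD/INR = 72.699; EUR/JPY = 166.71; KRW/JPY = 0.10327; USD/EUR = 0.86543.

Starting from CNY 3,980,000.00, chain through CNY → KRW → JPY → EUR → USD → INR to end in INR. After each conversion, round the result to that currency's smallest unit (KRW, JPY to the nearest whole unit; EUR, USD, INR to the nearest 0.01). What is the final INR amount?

INR 41,831,087.48

CNY 3,980,000.00 ÷ 0.0049510 = KRW 803,878,004
KRW 803,878,004 × 0.10327 = JPY 83,016,481
JPY 83,016,481 ÷ 166.71 = EUR 497,969.41
EUR 497,969.41 ÷ 0.86543 = USD 575,401.14
USD 575,401.14 × 72.699 = INR 41,831,087.48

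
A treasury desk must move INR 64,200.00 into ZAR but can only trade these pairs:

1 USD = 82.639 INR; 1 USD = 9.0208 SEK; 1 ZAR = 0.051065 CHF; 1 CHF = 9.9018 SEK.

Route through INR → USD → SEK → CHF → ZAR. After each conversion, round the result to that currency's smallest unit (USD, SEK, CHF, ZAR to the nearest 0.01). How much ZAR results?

INR 64,200.00 ÷ 82.639 = USD 776.87
USD 776.87 × 9.0208 = SEK 7,007.99
SEK 7,007.99 ÷ 9.9018 = CHF 707.75
CHF 707.75 ÷ 0.051065 = ZAR 13,859.79

ZAR 13,859.79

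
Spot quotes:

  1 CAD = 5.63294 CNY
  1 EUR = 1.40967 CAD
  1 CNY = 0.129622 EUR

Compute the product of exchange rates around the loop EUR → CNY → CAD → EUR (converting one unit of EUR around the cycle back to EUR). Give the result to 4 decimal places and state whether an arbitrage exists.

0.9716 (arbitrage exists)

Around EUR → CNY → CAD → EUR: 1 ÷ 0.129622 ÷ 5.63294 ÷ 1.40967 = 0.971558
Product < 1; profitable direction is EUR → CAD → CNY → EUR.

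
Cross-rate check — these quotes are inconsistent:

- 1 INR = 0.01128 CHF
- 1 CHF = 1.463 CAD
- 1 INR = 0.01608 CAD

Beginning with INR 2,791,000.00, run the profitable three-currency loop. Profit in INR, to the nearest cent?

Profitable loop is INR → CHF → CAD → INR:
INR 2,791,000.00 × 0.01128 = CHF 31,482.48
CHF 31,482.48 × 1.463 = CAD 46,058.87
CAD 46,058.87 ÷ 0.01608 = INR 2,864,357.48
Profit = INR 2,864,357.48 − INR 2,791,000.00

Profit: INR 73,357.48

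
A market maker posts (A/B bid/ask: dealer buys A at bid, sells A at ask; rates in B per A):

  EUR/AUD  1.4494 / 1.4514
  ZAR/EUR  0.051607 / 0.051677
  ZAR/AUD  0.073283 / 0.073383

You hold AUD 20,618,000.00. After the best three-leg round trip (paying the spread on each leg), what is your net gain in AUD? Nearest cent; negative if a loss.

Net profit: AUD 397,897.59

Best loop AUD → ZAR → EUR → AUD:
AUD 20,618,000.00 ÷ 0.073383 (buy ZAR at ask) = ZAR 280,964,256.03
ZAR 280,964,256.03 × 0.051607 (sell ZAR at bid) = EUR 14,499,722.36
EUR 14,499,722.36 × 1.4494 (sell EUR at bid) = AUD 21,015,897.59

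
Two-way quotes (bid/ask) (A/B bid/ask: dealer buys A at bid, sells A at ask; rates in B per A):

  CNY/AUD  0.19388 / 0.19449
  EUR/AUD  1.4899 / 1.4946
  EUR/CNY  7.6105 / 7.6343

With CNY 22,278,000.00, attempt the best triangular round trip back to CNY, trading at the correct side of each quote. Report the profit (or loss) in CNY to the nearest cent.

Best loop CNY → EUR → AUD → CNY:
CNY 22,278,000.00 ÷ 7.6343 (buy EUR at ask) = EUR 2,918,145.74
EUR 2,918,145.74 × 1.4899 (sell EUR at bid) = AUD 4,347,745.33
AUD 4,347,745.33 ÷ 0.19449 (buy CNY at ask) = CNY 22,354,595.78

Net profit: CNY 76,595.78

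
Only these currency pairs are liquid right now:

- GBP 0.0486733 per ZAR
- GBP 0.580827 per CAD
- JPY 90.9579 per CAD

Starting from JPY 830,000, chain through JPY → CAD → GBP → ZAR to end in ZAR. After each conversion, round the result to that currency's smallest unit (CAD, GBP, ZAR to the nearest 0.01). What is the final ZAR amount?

JPY 830,000 ÷ 90.9579 = CAD 9,125.10
CAD 9,125.10 × 0.580827 = GBP 5,300.10
GBP 5,300.10 ÷ 0.0486733 = ZAR 108,891.32

ZAR 108,891.32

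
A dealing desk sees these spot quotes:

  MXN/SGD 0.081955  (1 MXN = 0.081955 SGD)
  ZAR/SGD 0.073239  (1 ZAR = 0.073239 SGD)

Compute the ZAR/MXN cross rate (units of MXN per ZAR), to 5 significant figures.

1 ZAR × 0.073239 = 0.073239 SGD
0.073239 SGD ÷ 0.081955 = 0.893649 MXN

ZAR/MXN = 0.89365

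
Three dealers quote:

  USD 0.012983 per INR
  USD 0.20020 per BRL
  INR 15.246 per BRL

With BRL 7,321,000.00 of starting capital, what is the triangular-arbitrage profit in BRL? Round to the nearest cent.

Profitable loop is BRL → USD → INR → BRL:
BRL 7,321,000.00 × 0.20020 = USD 1,465,664.20
USD 1,465,664.20 ÷ 0.012983 = INR 112,891,026.73
INR 112,891,026.73 ÷ 15.246 = BRL 7,404,632.48
Profit = BRL 7,404,632.48 − BRL 7,321,000.00

Profit: BRL 83,632.48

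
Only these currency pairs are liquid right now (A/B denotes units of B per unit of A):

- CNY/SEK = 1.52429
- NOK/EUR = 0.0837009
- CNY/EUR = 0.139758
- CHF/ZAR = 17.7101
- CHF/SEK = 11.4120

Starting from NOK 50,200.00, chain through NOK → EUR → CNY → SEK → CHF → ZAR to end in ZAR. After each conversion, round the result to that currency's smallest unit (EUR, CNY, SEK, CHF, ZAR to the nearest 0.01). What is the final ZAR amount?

NOK 50,200.00 × 0.0837009 = EUR 4,201.79
EUR 4,201.79 ÷ 0.139758 = CNY 30,064.75
CNY 30,064.75 × 1.52429 = SEK 45,827.40
SEK 45,827.40 ÷ 11.4120 = CHF 4,015.72
CHF 4,015.72 × 17.7101 = ZAR 71,118.80

ZAR 71,118.80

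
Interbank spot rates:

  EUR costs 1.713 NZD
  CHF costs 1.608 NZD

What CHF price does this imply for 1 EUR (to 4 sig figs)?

1 EUR × 1.713 = 1.713 NZD
1.713 NZD ÷ 1.608 = 1.0653 CHF

EUR/CHF = 1.065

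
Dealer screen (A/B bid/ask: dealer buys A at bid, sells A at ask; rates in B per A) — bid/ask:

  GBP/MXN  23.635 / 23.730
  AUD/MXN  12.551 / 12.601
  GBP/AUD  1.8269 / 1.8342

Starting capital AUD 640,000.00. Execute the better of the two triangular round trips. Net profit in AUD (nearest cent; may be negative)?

Net profit: AUD 14,461.16

Best loop AUD → GBP → MXN → AUD:
AUD 640,000.00 ÷ 1.8342 (buy GBP at ask) = GBP 348,925.96
GBP 348,925.96 × 23.635 (sell GBP at bid) = MXN 8,246,865.12
MXN 8,246,865.12 ÷ 12.601 (buy AUD at ask) = AUD 654,461.16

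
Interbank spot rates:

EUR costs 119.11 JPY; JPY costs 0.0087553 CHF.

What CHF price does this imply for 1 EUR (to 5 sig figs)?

1 EUR × 119.11 = 119.11 JPY
119.11 JPY × 0.0087553 = 1.04284 CHF

EUR/CHF = 1.0428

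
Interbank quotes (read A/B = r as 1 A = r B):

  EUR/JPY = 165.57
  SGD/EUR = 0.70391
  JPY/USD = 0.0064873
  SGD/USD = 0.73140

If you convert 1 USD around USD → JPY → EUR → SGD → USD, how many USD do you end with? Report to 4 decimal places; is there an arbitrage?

Around USD → JPY → EUR → SGD → USD: 1 ÷ 0.0064873 ÷ 165.57 ÷ 0.70391 × 0.73140 = 0.967369
Product < 1; profitable direction is USD → SGD → EUR → JPY → USD.

0.9674 (arbitrage exists)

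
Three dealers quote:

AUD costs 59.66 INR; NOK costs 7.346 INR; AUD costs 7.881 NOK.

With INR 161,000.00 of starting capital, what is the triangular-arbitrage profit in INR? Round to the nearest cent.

Profitable loop is INR → NOK → AUD → INR:
INR 161,000.00 ÷ 7.346 = NOK 21,916.69
NOK 21,916.69 ÷ 7.881 = AUD 2,780.95
AUD 2,780.95 × 59.66 = INR 165,911.65
Profit = INR 165,911.65 − INR 161,000.00

Profit: INR 4,911.65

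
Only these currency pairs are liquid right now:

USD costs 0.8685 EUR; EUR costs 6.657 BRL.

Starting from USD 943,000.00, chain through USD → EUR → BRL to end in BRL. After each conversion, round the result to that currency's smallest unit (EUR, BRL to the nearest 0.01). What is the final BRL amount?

USD 943,000.00 × 0.8685 = EUR 818,995.50
EUR 818,995.50 × 6.657 = BRL 5,452,053.04

BRL 5,452,053.04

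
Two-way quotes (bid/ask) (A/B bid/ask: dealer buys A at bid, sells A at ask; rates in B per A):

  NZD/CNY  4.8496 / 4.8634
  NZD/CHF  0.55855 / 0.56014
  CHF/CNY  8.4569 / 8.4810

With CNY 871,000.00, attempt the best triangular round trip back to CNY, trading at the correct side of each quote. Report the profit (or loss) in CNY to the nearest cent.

Net profit: CNY 18,161.04

Best loop CNY → CHF → NZD → CNY:
CNY 871,000.00 ÷ 8.4810 (buy CHF at ask) = CHF 102,700.15
CHF 102,700.15 ÷ 0.56014 (buy NZD at ask) = NZD 183,347.29
NZD 183,347.29 × 4.8496 (sell NZD at bid) = CNY 889,161.04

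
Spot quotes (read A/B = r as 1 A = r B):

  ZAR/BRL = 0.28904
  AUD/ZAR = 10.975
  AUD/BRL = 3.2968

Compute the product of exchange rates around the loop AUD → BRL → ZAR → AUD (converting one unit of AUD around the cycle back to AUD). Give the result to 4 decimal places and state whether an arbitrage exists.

Around AUD → BRL → ZAR → AUD: 1 × 3.2968 ÷ 0.28904 ÷ 10.975 = 1.039274
Product > 1; profitable direction is AUD → BRL → ZAR → AUD.

1.0393 (arbitrage exists)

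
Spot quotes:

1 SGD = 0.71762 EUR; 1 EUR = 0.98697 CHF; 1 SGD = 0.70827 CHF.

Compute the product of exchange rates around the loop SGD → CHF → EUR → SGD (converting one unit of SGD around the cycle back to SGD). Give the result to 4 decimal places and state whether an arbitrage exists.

1.0000 (no arbitrage)

Around SGD → CHF → EUR → SGD: 1 × 0.70827 ÷ 0.98697 ÷ 0.71762 = 1.000001
Product ≈ 1 (deviation 0.000%, within rounding noise).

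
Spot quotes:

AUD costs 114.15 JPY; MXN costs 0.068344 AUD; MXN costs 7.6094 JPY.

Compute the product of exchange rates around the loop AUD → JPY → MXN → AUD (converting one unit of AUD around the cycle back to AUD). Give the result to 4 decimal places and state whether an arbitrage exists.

1.0252 (arbitrage exists)

Around AUD → JPY → MXN → AUD: 1 × 114.15 ÷ 7.6094 × 0.068344 = 1.025241
Product > 1; profitable direction is AUD → JPY → MXN → AUD.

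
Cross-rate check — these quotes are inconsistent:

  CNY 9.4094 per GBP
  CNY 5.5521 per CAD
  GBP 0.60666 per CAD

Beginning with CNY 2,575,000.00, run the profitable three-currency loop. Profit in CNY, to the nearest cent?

Profitable loop is CNY → CAD → GBP → CNY:
CNY 2,575,000.00 ÷ 5.5521 = CAD 463,788.48
CAD 463,788.48 × 0.60666 = GBP 281,361.92
GBP 281,361.92 × 9.4094 = CNY 2,647,446.82
Profit = CNY 2,647,446.82 − CNY 2,575,000.00

Profit: CNY 72,446.82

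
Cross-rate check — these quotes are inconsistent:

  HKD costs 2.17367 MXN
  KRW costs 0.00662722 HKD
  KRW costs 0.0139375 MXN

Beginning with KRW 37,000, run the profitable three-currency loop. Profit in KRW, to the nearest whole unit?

Profitable loop is KRW → HKD → MXN → KRW:
KRW 37,000 × 0.00662722 = HKD 245.21
HKD 245.21 × 2.17367 = MXN 533.00
MXN 533.00 ÷ 0.0139375 = KRW 38,242
Profit = KRW 38,242 − KRW 37,000

Profit: KRW 1,242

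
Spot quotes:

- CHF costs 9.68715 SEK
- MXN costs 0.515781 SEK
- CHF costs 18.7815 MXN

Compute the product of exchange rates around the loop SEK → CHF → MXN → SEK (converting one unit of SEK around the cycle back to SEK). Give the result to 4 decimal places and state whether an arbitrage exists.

Around SEK → CHF → MXN → SEK: 1 ÷ 9.68715 × 18.7815 × 0.515781 = 0.999999
Product ≈ 1 (deviation 0.000%, within rounding noise).

1.0000 (no arbitrage)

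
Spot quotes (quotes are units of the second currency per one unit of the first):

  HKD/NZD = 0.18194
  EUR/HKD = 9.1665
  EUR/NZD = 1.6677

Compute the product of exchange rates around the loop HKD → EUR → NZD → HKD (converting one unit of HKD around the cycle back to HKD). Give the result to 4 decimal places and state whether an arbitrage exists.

Around HKD → EUR → NZD → HKD: 1 ÷ 9.1665 × 1.6677 ÷ 0.18194 = 0.999968
Product ≈ 1 (deviation 0.003%, within rounding noise).

1.0000 (no arbitrage)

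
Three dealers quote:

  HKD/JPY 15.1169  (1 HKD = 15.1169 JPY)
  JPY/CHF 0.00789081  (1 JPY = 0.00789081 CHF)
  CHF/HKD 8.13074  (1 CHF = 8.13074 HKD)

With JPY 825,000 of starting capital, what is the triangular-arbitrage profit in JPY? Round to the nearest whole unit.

Profitable loop is JPY → HKD → CHF → JPY:
JPY 825,000 ÷ 15.1169 = HKD 54,574.68
HKD 54,574.68 ÷ 8.13074 = CHF 6,712.14
CHF 6,712.14 ÷ 0.00789081 = JPY 850,628
Profit = JPY 850,628 − JPY 825,000

Profit: JPY 25,628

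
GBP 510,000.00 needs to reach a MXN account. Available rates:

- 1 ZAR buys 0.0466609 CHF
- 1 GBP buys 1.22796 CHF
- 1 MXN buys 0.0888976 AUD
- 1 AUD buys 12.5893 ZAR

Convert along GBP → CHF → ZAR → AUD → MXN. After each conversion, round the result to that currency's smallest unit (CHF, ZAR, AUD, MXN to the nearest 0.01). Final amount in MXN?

MXN 11,992,498.34

GBP 510,000.00 × 1.22796 = CHF 626,259.60
CHF 626,259.60 ÷ 0.0466609 = ZAR 13,421,507.09
ZAR 13,421,507.09 ÷ 12.5893 = AUD 1,066,104.32
AUD 1,066,104.32 ÷ 0.0888976 = MXN 11,992,498.34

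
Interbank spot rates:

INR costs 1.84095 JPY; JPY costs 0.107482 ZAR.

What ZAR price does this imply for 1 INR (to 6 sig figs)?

INR/ZAR = 0.197869

1 INR × 1.84095 = 1.84095 JPY
1.84095 JPY × 0.107482 = 0.197869 ZAR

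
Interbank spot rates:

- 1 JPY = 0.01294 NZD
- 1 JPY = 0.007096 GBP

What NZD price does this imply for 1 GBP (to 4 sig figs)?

GBP/NZD = 1.824

1 GBP ÷ 0.007096 = 140.924 JPY
140.924 JPY × 0.01294 = 1.82356 NZD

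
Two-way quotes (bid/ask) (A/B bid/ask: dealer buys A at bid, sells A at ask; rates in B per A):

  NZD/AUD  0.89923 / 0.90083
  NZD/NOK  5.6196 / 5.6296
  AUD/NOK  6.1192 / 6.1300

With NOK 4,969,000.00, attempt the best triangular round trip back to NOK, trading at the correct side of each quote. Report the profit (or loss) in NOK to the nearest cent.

Best loop NOK → AUD → NZD → NOK:
NOK 4,969,000.00 ÷ 6.1300 (buy AUD at ask) = AUD 810,603.59
AUD 810,603.59 ÷ 0.90083 (buy NZD at ask) = NZD 899,840.80
NZD 899,840.80 × 5.6196 (sell NZD at bid) = NOK 5,056,745.37

Net profit: NOK 87,745.37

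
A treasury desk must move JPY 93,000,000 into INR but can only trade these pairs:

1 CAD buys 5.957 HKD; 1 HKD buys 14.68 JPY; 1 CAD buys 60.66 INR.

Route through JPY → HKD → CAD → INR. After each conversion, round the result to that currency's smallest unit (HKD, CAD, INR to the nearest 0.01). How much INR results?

JPY 93,000,000 ÷ 14.68 = HKD 6,335,149.86
HKD 6,335,149.86 ÷ 5.957 = CAD 1,063,479.92
CAD 1,063,479.92 × 60.66 = INR 64,510,691.95

INR 64,510,691.95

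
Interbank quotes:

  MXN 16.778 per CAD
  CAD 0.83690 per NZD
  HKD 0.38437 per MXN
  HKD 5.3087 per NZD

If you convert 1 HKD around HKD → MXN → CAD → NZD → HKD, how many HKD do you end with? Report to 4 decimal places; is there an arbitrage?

0.9836 (arbitrage exists)

Around HKD → MXN → CAD → NZD → HKD: 1 ÷ 0.38437 ÷ 16.778 ÷ 0.83690 × 5.3087 = 0.983615
Product < 1; profitable direction is HKD → NZD → CAD → MXN → HKD.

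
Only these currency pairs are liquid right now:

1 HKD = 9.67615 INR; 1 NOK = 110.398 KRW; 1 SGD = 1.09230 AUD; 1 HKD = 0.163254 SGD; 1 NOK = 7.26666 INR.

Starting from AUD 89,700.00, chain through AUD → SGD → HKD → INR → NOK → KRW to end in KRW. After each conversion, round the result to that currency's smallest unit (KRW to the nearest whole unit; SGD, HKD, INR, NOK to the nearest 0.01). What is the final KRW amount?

KRW 73,946,165

AUD 89,700.00 ÷ 1.09230 = SGD 82,120.30
SGD 82,120.30 ÷ 0.163254 = HKD 503,021.67
HKD 503,021.67 × 9.67615 = INR 4,867,313.13
INR 4,867,313.13 ÷ 7.26666 = NOK 669,814.35
NOK 669,814.35 × 110.398 = KRW 73,946,165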